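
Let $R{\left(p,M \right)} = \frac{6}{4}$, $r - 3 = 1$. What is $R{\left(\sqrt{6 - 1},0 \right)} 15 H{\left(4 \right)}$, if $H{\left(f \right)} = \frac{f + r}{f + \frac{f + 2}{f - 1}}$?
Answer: $30$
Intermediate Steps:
$r = 4$ ($r = 3 + 1 = 4$)
$R{\left(p,M \right)} = \frac{3}{2}$ ($R{\left(p,M \right)} = 6 \cdot \frac{1}{4} = \frac{3}{2}$)
$H{\left(f \right)} = \frac{4 + f}{f + \frac{2 + f}{-1 + f}}$ ($H{\left(f \right)} = \frac{f + 4}{f + \frac{f + 2}{f - 1}} = \frac{4 + f}{f + \frac{2 + f}{-1 + f}}$)
$R{\left(\sqrt{6 - 1},0 \right)} 15 H{\left(4 \right)} = \frac{3}{2} \cdot 15 \frac{-4 + 4^{2} + 3 \cdot 4}{2 + 4^{2}} = \frac{45 \frac{-4 + 16 + 12}{2 + 16}}{2} = \frac{45 \cdot \frac{1}{18} \cdot 24}{2} = \frac{45}{2} \cdot \frac{4}{3} = 30$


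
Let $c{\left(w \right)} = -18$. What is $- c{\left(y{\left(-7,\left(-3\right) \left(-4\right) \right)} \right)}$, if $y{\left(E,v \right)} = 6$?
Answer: $18$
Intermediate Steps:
$- c{\left(y{\left(-7,\left(-3\right) \left(-4\right) \right)} \right)} = \left(-1\right) \left(-18\right) = 18$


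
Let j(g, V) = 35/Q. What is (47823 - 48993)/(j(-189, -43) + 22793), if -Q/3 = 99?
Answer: -173745/3384743 ≈ -0.051332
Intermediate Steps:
Q = -297 (Q = -3*99 = -297)
j(g, V) = -35/297 (j(g, V) = 35/(-297) = 35*(-1/297) = -35/297)
(47823 - 48993)/(j(-189, -43) + 22793) = (47823 - 48993)/(-35/297 + 22793) = -1170/6769486/297 = -1170*297/6769486 = -173745/3384743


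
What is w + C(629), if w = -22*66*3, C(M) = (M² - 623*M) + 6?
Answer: -576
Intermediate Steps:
C(M) = 6 + M² - 623*M
w = -4356 (w = -1452*3 = -4356)
w + C(629) = -4356 + (6 + 629² - 623*629) = -4356 + (6 + 395641 - 391867) = -4356 + 3780 = -576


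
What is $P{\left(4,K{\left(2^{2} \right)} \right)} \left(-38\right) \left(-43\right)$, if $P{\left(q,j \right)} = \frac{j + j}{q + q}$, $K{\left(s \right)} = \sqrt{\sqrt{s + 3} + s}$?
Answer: $\frac{817 \sqrt{4 + \sqrt{7}}}{2} \approx 1053.1$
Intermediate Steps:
$K{\left(s \right)} = \sqrt{s + \sqrt{3 + s}}$ ($K{\left(s \right)} = \sqrt{\sqrt{3 + s} + s} = \sqrt{s + \sqrt{3 + s}}$)
$P{\left(q,j \right)} = \frac{j}{q}$ ($P{\left(q,j \right)} = \frac{2 j}{2 q} = 2 j \frac{1}{2 q} = \frac{j}{q}$)
$P{\left(4,K{\left(2^{2} \right)} \right)} \left(-38\right) \left(-43\right) = \frac{\sqrt{2^{2} + \sqrt{3 + 2^{2}}}}{4} \left(-38\right) \left(-43\right) = \sqrt{4 + \sqrt{3 + 4}} \cdot \frac{1}{4} \left(-38\right) \left(-43\right) = \sqrt{4 + \sqrt{7}} \cdot \frac{1}{4} \left(-38\right) \left(-43\right) = \frac{\sqrt{4 + \sqrt{7}}}{4} \left(-38\right) \left(-43\right) = - \frac{19 \sqrt{4 + \sqrt{7}}}{2} \left(-43\right) = \frac{817 \sqrt{4 + \sqrt{7}}}{2}$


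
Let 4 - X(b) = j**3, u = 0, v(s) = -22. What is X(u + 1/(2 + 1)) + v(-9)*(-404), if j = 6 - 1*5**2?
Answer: 15751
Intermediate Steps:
j = -19 (j = 6 - 1*25 = 6 - 25 = -19)
X(b) = 6863 (X(b) = 4 - 1*(-19)**3 = 4 - 1*(-6859) = 4 + 6859 = 6863)
X(u + 1/(2 + 1)) + v(-9)*(-404) = 6863 - 22*(-404) = 6863 + 8888 = 15751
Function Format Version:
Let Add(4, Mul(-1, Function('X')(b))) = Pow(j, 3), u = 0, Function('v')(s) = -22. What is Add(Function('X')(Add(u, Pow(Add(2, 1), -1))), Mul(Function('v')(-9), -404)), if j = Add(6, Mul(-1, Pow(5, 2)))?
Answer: 15751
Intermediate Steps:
j = -19 (j = Add(6, Mul(-1, 25)) = Add(6, -25) = -19)
Function('X')(b) = 6863 (Function('X')(b) = Add(4, Mul(-1, Pow(-19, 3))) = Add(4, Mul(-1, -6859)) = Add(4, 6859) = 6863)
Add(Function('X')(Add(u, Pow(Add(2, 1), -1))), Mul(Function('v')(-9), -404)) = Add(6863, Mul(-22, -404)) = Add(6863, 8888) = 15751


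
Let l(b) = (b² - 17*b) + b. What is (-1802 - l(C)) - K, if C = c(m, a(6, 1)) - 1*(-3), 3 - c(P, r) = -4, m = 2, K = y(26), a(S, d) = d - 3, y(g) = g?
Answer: -1768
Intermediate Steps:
a(S, d) = -3 + d
K = 26
c(P, r) = 7 (c(P, r) = 3 - 1*(-4) = 3 + 4 = 7)
C = 10 (C = 7 - 1*(-3) = 7 + 3 = 10)
l(b) = b² - 16*b
(-1802 - l(C)) - K = (-1802 - 10*(-16 + 10)) - 1*26 = (-1802 - 10*(-6)) - 26 = (-1802 - 1*(-60)) - 26 = (-1802 + 60) - 26 = -1742 - 26 = -1768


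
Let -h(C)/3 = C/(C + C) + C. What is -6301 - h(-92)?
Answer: -13151/2 ≈ -6575.5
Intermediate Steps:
h(C) = -3/2 - 3*C (h(C) = -3*(C/(C + C) + C) = -3*(C/((2*C)) + C) = -3*((1/(2*C))*C + C) = -3*(½ + C) = -3/2 - 3*C)
-6301 - h(-92) = -6301 - (-3/2 - 3*(-92)) = -6301 - (-3/2 + 276) = -6301 - 1*549/2 = -6301 - 549/2 = -13151/2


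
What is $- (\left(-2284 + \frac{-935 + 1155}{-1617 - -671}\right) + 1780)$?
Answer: $\frac{21682}{43} \approx 504.23$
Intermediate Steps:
$- (\left(-2284 + \frac{-935 + 1155}{-1617 - -671}\right) + 1780) = - (\left(-2284 + \frac{220}{-1617 + \left(-126 + 797\right)}\right) + 1780) = - (\left(-2284 + \frac{220}{-1617 + 671}\right) + 1780) = - (\left(-2284 + \frac{220}{-946}\right) + 1780) = - (\left(-2284 + 220 \left(- \frac{1}{946}\right)\right) + 1780) = - (\left(-2284 - \frac{10}{43}\right) + 1780) = - (- \frac{98222}{43} + 1780) = \left(-1\right) \left(- \frac{21682}{43}\right) = \frac{21682}{43}$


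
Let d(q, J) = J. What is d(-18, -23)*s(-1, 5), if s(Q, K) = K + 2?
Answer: -161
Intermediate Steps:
s(Q, K) = 2 + K
d(-18, -23)*s(-1, 5) = -23*(2 + 5) = -23*7 = -161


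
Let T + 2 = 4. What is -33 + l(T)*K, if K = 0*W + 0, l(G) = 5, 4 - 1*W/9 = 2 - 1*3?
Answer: -33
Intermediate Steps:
T = 2 (T = -2 + 4 = 2)
W = 45 (W = 36 - 9*(2 - 1*3) = 36 - 9*(2 - 3) = 36 - 9*(-1) = 36 + 9 = 45)
K = 0 (K = 0*45 + 0 = 0 + 0 = 0)
-33 + l(T)*K = -33 + 5*0 = -33 + 0 = -33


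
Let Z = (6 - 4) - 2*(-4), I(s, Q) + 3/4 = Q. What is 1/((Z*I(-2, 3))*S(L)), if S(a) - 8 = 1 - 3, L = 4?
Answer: 1/135 ≈ 0.0074074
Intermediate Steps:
I(s, Q) = -¾ + Q
Z = 10 (Z = 2 + 8 = 10)
S(a) = 6 (S(a) = 8 + (1 - 3) = 8 - 2 = 6)
1/((Z*I(-2, 3))*S(L)) = 1/((10*(-¾ + 3))*6) = 1/((10*(9/4))*6) = 1/((45/2)*6) = 1/135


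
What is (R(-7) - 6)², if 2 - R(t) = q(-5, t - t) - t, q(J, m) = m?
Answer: 121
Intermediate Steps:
R(t) = 2 + t (R(t) = 2 - ((t - t) - t) = 2 - (0 - t) = 2 - (-1)*t = 2 + t)
(R(-7) - 6)² = ((2 - 7) - 6)² = (-5 - 6)² = (-11)² = 121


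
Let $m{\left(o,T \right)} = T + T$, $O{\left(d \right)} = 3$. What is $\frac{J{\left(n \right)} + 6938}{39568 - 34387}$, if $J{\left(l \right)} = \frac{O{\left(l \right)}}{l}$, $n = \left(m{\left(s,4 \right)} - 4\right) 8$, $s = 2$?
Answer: $\frac{222019}{165792} \approx 1.3391$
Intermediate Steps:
$m{\left(o,T \right)} = 2 T$
$n = 32$ ($n = \left(2 \cdot 4 - 4\right) 8 = \left(8 - 4\right) 8 = 4 \cdot 8 = 32$)
$J{\left(l \right)} = \frac{3}{l}$
$\frac{J{\left(n \right)} + 6938}{39568 - 34387} = \frac{\frac{3}{32} + 6938}{39568 - 34387} = \frac{3 \cdot \frac{1}{32} + 6938}{5181} = \left(\frac{3}{32} + 6938\right) \frac{1}{5181} = \frac{222019}{32} \cdot \frac{1}{5181} = \frac{222019}{165792}$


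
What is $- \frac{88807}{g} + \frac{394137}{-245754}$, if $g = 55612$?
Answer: $- \frac{2430190129}{759270636} \approx -3.2007$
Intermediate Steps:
$- \frac{88807}{g} + \frac{394137}{-245754} = - \frac{88807}{55612} + \frac{394137}{-245754} = \left(-88807\right) \frac{1}{55612} + 394137 \left(- \frac{1}{245754}\right) = - \frac{88807}{55612} - \frac{43793}{27306} = - \frac{2430190129}{759270636}$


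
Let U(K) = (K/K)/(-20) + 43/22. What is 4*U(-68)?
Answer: 419/55 ≈ 7.6182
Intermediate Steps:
U(K) = 419/220 (U(K) = 1*(-1/20) + 43*(1/22) = -1/20 + 43/22 = 419/220)
4*U(-68) = 4*(419/220) = 419/55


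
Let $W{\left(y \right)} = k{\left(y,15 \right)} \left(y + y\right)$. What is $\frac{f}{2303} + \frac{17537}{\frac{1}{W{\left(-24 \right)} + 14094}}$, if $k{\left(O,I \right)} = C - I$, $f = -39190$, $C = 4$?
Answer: $\frac{590549071052}{2303} \approx 2.5643 \cdot 10^{8}$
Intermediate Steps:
$k{\left(O,I \right)} = 4 - I$
$W{\left(y \right)} = - 22 y$ ($W{\left(y \right)} = \left(4 - 15\right) \left(y + y\right) = \left(4 - 15\right) 2 y = - 11 \cdot 2 y = - 22 y$)
$\frac{f}{2303} + \frac{17537}{\frac{1}{W{\left(-24 \right)} + 14094}} = - \frac{39190}{2303} + \frac{17537}{\frac{1}{\left(-22\right) \left(-24\right) + 14094}} = \left(-39190\right) \frac{1}{2303} + \frac{17537}{\frac{1}{528 + 14094}} = - \frac{39190}{2303} + \frac{17537}{\frac{1}{14622}} = - \frac{39190}{2303} + 17537 \frac{1}{\frac{1}{14622}} = - \frac{39190}{2303} + 17537 \cdot 14622 = - \frac{39190}{2303} + 256426014 = \frac{590549071052}{2303}$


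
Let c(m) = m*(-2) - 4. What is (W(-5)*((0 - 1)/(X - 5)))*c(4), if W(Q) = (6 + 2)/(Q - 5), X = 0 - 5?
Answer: 24/25 ≈ 0.96000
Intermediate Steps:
X = -5
W(Q) = 8/(-5 + Q)
c(m) = -4 - 2*m (c(m) = -2*m - 4 = -4 - 2*m)
(W(-5)*((0 - 1)/(X - 5)))*c(4) = ((8/(-5 - 5))*((0 - 1)/(-5 - 5)))*(-4 - 2*4) = ((8/(-10))*(-1/(-10)))*(-4 - 8) = ((8*(-⅒))*(-1*(-⅒)))*(-12) = -⅘*⅒*(-12) = -2/25*(-12) = 24/25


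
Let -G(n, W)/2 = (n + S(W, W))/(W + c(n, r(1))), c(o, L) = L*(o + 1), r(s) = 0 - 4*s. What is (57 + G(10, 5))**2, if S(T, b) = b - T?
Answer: 5031049/1521 ≈ 3307.7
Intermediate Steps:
r(s) = -4*s
c(o, L) = L*(1 + o)
G(n, W) = -2*n/(-4 + W - 4*n) (G(n, W) = -2*(n + (W - W))/(W + (-4*1)*(1 + n)) = -2*(n + 0)/(W - 4*(1 + n)) = -2*n/(W + (-4 - 4*n)) = -2*n/(-4 + W - 4*n))
(57 + G(10, 5))**2 = (57 + 2*10/(4 - 1*5 + 4*10))**2 = (57 + 2*10/(4 - 5 + 40))**2 = (57 + 2*10/39)**2 = (57 + 2*10*(1/39))**2 = (57 + 20/39)**2 = (2243/39)**2 = 5031049/1521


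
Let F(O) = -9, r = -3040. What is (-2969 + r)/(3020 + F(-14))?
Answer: -6009/3011 ≈ -1.9957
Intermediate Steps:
(-2969 + r)/(3020 + F(-14)) = (-2969 - 3040)/(3020 - 9) = -6009/3011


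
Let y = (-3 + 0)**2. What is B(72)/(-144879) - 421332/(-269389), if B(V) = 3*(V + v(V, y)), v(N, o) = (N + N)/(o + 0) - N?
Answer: 20343076052/13009602977 ≈ 1.5637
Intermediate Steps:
y = 9 (y = (-3)**2 = 9)
v(N, o) = -N + 2*N/o (v(N, o) = (2*N)/o - N = 2*N/o - N = -N + 2*N/o)
B(V) = 2*V/3 (B(V) = 3*(V + V*(2 - 1*9)/9) = 3*(V + V*(1/9)*(2 - 9)) = 3*(V + V*(1/9)*(-7)) = 3*(V - 7*V/9) = 3*(2*V/9) = 2*V/3)
B(72)/(-144879) - 421332/(-269389) = ((2/3)*72)/(-144879) - 421332/(-269389) = 48*(-1/144879) - 421332*(-1/269389) = -16/48293 + 421332/269389 = 20343076052/13009602977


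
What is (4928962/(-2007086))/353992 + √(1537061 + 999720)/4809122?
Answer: -2464481/355246193656 + √2536781/4809122 ≈ 0.00032425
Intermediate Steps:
(4928962/(-2007086))/353992 + √(1537061 + 999720)/4809122 = (4928962*(-1/2007086))*(1/353992) + √2536781*(1/4809122) = -2464481/1003543*1/353992 + √2536781/4809122 = -2464481/355246193656 + √2536781/4809122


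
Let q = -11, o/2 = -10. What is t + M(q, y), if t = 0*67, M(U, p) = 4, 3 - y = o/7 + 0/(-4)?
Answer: 4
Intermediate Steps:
o = -20 (o = 2*(-10) = -20)
y = 41/7 (y = 3 - (-20/7 + 0/(-4)) = 3 - (-20*⅐ + 0*(-¼)) = 3 - (-20/7 + 0) = 3 - 1*(-20/7) = 3 + 20/7 = 41/7 ≈ 5.8571)
t = 0
t + M(q, y) = 0 + 4 = 4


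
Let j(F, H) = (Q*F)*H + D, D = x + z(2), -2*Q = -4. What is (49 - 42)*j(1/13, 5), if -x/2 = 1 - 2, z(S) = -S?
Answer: 70/13 ≈ 5.3846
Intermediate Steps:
Q = 2 (Q = -½*(-4) = 2)
x = 2 (x = -2*(1 - 2) = -2*(-1) = 2)
D = 0 (D = 2 - 1*2 = 2 - 2 = 0)
j(F, H) = 2*F*H (j(F, H) = (2*F)*H + 0 = 2*F*H + 0 = 2*F*H)
(49 - 42)*j(1/13, 5) = (49 - 42)*(2*5/13) = 7*(2*(1/13)*5) = 7*(10/13) = 70/13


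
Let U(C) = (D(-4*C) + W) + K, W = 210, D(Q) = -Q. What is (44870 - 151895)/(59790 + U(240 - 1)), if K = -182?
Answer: -35675/20258 ≈ -1.7610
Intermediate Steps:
U(C) = 28 + 4*C (U(C) = (-(-4)*C + 210) - 182 = (4*C + 210) - 182 = (210 + 4*C) - 182 = 28 + 4*C)
(44870 - 151895)/(59790 + U(240 - 1)) = (44870 - 151895)/(59790 + (28 + 4*(240 - 1))) = -107025/(59790 + (28 + 4*239)) = -107025/(59790 + (28 + 956)) = -107025/(59790 + 984) = -107025/60774 = -107025*1/60774 = -35675/20258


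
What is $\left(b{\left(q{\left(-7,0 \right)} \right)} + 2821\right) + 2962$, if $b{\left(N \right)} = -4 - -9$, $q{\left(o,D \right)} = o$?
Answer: $5788$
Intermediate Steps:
$b{\left(N \right)} = 5$ ($b{\left(N \right)} = -4 + 9 = 5$)
$\left(b{\left(q{\left(-7,0 \right)} \right)} + 2821\right) + 2962 = \left(5 + 2821\right) + 2962 = 2826 + 2962 = 5788$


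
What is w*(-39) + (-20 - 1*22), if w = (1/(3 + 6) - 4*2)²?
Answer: -66667/27 ≈ -2469.1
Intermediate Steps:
w = 5041/81 (w = (1/9 - 8)² = (⅑ - 8)² = (-71/9)² = 5041/81 ≈ 62.235)
w*(-39) + (-20 - 1*22) = (5041/81)*(-39) + (-20 - 1*22) = -65533/27 + (-20 - 22) = -65533/27 - 42 = -66667/27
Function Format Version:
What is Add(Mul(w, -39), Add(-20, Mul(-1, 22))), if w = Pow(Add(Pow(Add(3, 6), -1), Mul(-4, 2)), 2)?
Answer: Rational(-66667, 27) ≈ -2469.1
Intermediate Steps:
w = Rational(5041, 81) (w = Pow(Add(Pow(9, -1), -8), 2) = Pow(Add(Rational(1, 9), -8), 2) = Pow(Rational(-71, 9), 2) = Rational(5041, 81) ≈ 62.235)
Add(Mul(w, -39), Add(-20, Mul(-1, 22))) = Add(Mul(Rational(5041, 81), -39), Add(-20, Mul(-1, 22))) = Add(Rational(-65533, 27), Add(-20, -22)) = Add(Rational(-65533, 27), -42) = Rational(-66667, 27)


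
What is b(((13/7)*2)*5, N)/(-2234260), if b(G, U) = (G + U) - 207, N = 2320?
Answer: -14921/15639820 ≈ -0.00095404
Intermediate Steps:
b(G, U) = -207 + G + U
b(((13/7)*2)*5, N)/(-2234260) = (-207 + ((13/7)*2)*5 + 2320)/(-2234260) = (-207 + ((13*(1/7))*2)*5 + 2320)*(-1/2234260) = (-207 + ((13/7)*2)*5 + 2320)*(-1/2234260) = (-207 + (26/7)*5 + 2320)*(-1/2234260) = (-207 + 130/7 + 2320)*(-1/2234260) = (14921/7)*(-1/2234260) = -14921/15639820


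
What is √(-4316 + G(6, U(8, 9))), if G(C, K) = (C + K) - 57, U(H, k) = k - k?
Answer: I*√4367 ≈ 66.083*I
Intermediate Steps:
U(H, k) = 0
G(C, K) = -57 + C + K
√(-4316 + G(6, U(8, 9))) = √(-4316 + (-57 + 6 + 0)) = √(-4316 - 51) = √(-4367) = I*√4367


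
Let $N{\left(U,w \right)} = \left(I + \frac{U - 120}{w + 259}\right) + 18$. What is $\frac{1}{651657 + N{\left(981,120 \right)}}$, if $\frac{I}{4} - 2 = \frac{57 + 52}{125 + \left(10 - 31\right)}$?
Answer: $\frac{9854}{6421747979} \approx 1.5345 \cdot 10^{-6}$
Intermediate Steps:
$I = \frac{317}{26}$ ($I = 8 + 4 \frac{57 + 52}{125 + \left(10 - 31\right)} = 8 + 4 \frac{109}{125 - 21} = 8 + 4 \cdot \frac{109}{104} = 8 + \frac{109}{26} = \frac{317}{26} \approx 12.192$)
$N{\left(U,w \right)} = \frac{785}{26} + \frac{-120 + U}{259 + w}$ ($N{\left(U,w \right)} = \left(\frac{317}{26} + \frac{U - 120}{w + 259}\right) + 18 = \left(\frac{317}{26} + \frac{-120 + U}{259 + w}\right) + 18 = \frac{785}{26} + \frac{-120 + U}{259 + w}$)
$\frac{1}{651657 + N{\left(981,120 \right)}} = \frac{1}{651657 + \frac{200195 + 26 \cdot 981 + 785 \cdot 120}{26 \left(259 + 120\right)}} = \frac{1}{651657 + \frac{200195 + 25506 + 94200}{26 \cdot 379}} = \frac{1}{651657 + \frac{1}{26} \cdot \frac{1}{379} \cdot 319901} = \frac{1}{651657 + \frac{319901}{9854}} = \frac{1}{\frac{6421747979}{9854}} = \frac{9854}{6421747979}$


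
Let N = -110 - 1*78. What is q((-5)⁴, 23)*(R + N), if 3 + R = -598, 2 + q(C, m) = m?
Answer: -16569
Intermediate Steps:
q(C, m) = -2 + m
R = -601 (R = -3 - 598 = -601)
N = -188 (N = -110 - 78 = -188)
q((-5)⁴, 23)*(R + N) = (-2 + 23)*(-601 - 188) = 21*(-789) = -16569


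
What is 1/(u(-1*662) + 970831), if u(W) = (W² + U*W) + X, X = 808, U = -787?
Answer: 1/1930877 ≈ 5.1790e-7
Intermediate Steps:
u(W) = 808 + W² - 787*W (u(W) = (W² - 787*W) + 808 = 808 + W² - 787*W)
1/(u(-1*662) + 970831) = 1/((808 + (-1*662)² - (-787)*662) + 970831) = 1/((808 + (-662)² - 787*(-662)) + 970831) = 1/((808 + 438244 + 520994) + 970831) = 1/(960046 + 970831) = 1/1930877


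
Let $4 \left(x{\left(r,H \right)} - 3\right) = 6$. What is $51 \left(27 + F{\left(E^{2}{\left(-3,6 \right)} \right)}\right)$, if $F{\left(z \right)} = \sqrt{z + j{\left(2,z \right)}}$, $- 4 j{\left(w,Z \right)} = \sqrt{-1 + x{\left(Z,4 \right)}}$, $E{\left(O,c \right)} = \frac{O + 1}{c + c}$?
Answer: $1377 + \frac{17 \sqrt{4 - 18 \sqrt{14}}}{4} \approx 1377.0 + 33.827 i$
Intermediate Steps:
$E{\left(O,c \right)} = \frac{1 + O}{2 c}$
$x{\left(r,H \right)} = \frac{9}{2}$ ($x{\left(r,H \right)} = 3 + \frac{1}{4} \cdot 6 = 3 + \frac{3}{2} = \frac{9}{2}$)
$j{\left(w,Z \right)} = - \frac{\sqrt{14}}{8}$ ($j{\left(w,Z \right)} = - \frac{\sqrt{-1 + \frac{9}{2}}}{4} = - \frac{\sqrt{\frac{7}{2}}}{4} = - \frac{\frac{1}{2} \sqrt{14}}{4} = - \frac{\sqrt{14}}{8}$)
$F{\left(z \right)} = \sqrt{z - \frac{\sqrt{14}}{8}}$
$51 \left(27 + F{\left(E^{2}{\left(-3,6 \right)} \right)}\right) = 51 \left(27 + \frac{\sqrt{- 2 \sqrt{14} + 16 \left(\frac{1 - 3}{2 \cdot 6}\right)^{2}}}{4}\right) = 51 \left(27 + \frac{\sqrt{- 2 \sqrt{14} + 16 \left(\frac{1}{2} \cdot \frac{1}{6} \left(-2\right)\right)^{2}}}{4}\right) = 51 \left(27 + \frac{\sqrt{- 2 \sqrt{14} + 16 \left(- \frac{1}{6}\right)^{2}}}{4}\right) = 51 \left(27 + \frac{\sqrt{- 2 \sqrt{14} + 16 \cdot \frac{1}{36}}}{4}\right) = 51 \left(27 + \frac{\sqrt{- 2 \sqrt{14} + \frac{4}{9}}}{4}\right) = 51 \left(27 + \frac{\sqrt{\frac{4}{9} - 2 \sqrt{14}}}{4}\right) = 1377 + \frac{51 \sqrt{\frac{4}{9} - 2 \sqrt{14}}}{4}$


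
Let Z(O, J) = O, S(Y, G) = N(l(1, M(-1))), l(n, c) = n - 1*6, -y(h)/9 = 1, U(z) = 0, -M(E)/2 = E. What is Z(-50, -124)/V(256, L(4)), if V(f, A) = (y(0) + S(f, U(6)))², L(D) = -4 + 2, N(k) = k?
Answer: -25/98 ≈ -0.25510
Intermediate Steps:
M(E) = -2*E
y(h) = -9 (y(h) = -9*1 = -9)
l(n, c) = -6 + n (l(n, c) = n - 6 = -6 + n)
L(D) = -2
S(Y, G) = -5 (S(Y, G) = -6 + 1 = -5)
V(f, A) = 196 (V(f, A) = (-9 - 5)² = (-14)² = 196)
Z(-50, -124)/V(256, L(4)) = -50/196 = -50*1/196 = -25/98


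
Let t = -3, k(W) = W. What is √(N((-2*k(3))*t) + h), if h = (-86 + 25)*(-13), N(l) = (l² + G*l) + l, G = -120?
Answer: 5*I*√41 ≈ 32.016*I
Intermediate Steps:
N(l) = l² - 119*l (N(l) = (l² - 120*l) + l = l² - 119*l)
h = 793 (h = -61*(-13) = 793)
√(N((-2*k(3))*t) + h) = √((-2*3*(-3))*(-119 - 2*3*(-3)) + 793) = √((-6*(-3))*(-119 - 6*(-3)) + 793) = √(18*(-119 + 18) + 793) = √(18*(-101) + 793) = √(-1818 + 793) = √(-1025) = 5*I*√41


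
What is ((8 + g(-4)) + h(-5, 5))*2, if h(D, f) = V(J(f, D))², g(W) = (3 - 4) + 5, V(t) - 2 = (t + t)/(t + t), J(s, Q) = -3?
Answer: 42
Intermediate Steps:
V(t) = 3 (V(t) = 2 + (t + t)/(t + t) = 2 + (2*t)/((2*t)) = 2 + (2*t)*(1/(2*t)) = 2 + 1 = 3)
g(W) = 4 (g(W) = -1 + 5 = 4)
h(D, f) = 9 (h(D, f) = 3² = 9)
((8 + g(-4)) + h(-5, 5))*2 = ((8 + 4) + 9)*2 = (12 + 9)*2 = 21*2 = 42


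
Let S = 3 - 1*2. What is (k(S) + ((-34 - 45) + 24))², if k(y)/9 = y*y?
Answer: 2116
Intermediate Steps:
S = 1 (S = 3 - 2 = 1)
k(y) = 9*y² (k(y) = 9*(y*y) = 9*y²)
(k(S) + ((-34 - 45) + 24))² = (9*1² + ((-34 - 45) + 24))² = (9*1 + (-79 + 24))² = (9 - 55)² = (-46)² = 2116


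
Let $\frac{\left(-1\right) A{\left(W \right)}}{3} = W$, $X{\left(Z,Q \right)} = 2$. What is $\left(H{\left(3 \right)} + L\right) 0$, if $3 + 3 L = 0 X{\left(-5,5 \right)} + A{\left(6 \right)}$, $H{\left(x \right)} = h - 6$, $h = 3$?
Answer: $0$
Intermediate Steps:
$A{\left(W \right)} = - 3 W$
$H{\left(x \right)} = -3$ ($H{\left(x \right)} = 3 - 6 = -3$)
$L = -7$ ($L = -1 + \frac{0 \cdot 2 - 18}{3} = -1 + \frac{0 - 18}{3} = -1 + \frac{1}{3} \left(-18\right) = -1 - 6 = -7$)
$\left(H{\left(3 \right)} + L\right) 0 = \left(-3 - 7\right) 0 = \left(-10\right) 0 = 0$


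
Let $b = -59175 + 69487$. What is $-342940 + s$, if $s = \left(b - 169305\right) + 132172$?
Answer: $-369761$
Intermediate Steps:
$b = 10312$
$s = -26821$ ($s = \left(10312 - 169305\right) + 132172 = -158993 + 132172 = -26821$)
$-342940 + s = -342940 - 26821 = -369761$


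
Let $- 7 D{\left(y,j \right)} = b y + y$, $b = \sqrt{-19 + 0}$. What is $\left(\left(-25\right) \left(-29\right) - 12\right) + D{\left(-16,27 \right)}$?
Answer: $\frac{5007}{7} + \frac{16 i \sqrt{19}}{7} \approx 715.29 + 9.9632 i$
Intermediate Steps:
$b = i \sqrt{19}$ ($b = \sqrt{-19} = i \sqrt{19} \approx 4.3589 i$)
$D{\left(y,j \right)} = - \frac{y}{7} - \frac{i y \sqrt{19}}{7}$ ($D{\left(y,j \right)} = - \frac{i \sqrt{19} y + y}{7} = - \frac{i y \sqrt{19} + y}{7} = - \frac{y + i y \sqrt{19}}{7} = - \frac{y}{7} - \frac{i y \sqrt{19}}{7}$)
$\left(\left(-25\right) \left(-29\right) - 12\right) + D{\left(-16,27 \right)} = \left(\left(-25\right) \left(-29\right) - 12\right) - - \frac{16 \left(1 + i \sqrt{19}\right)}{7} = \left(725 - 12\right) + \left(\frac{16}{7} + \frac{16 i \sqrt{19}}{7}\right) = 713 + \left(\frac{16}{7} + \frac{16 i \sqrt{19}}{7}\right) = \frac{5007}{7} + \frac{16 i \sqrt{19}}{7}$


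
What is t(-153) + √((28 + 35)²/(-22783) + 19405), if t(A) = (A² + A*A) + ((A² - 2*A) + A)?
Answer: 70380 + √10072367626318/22783 ≈ 70519.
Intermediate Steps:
t(A) = -A + 3*A² (t(A) = (A² + A²) + (A² - A) = 2*A² + (A² - A) = -A + 3*A²)
t(-153) + √((28 + 35)²/(-22783) + 19405) = -153*(-1 + 3*(-153)) + √((28 + 35)²/(-22783) + 19405) = -153*(-1 - 459) + √(63²*(-1/22783) + 19405) = -153*(-460) + √(3969*(-1/22783) + 19405) = 70380 + √(-3969/22783 + 19405) = 70380 + √(442100146/22783) = 70380 + √10072367626318/22783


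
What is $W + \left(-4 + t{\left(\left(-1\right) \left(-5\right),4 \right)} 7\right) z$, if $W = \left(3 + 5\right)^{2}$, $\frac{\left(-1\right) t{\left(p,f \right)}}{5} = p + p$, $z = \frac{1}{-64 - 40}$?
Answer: $\frac{3505}{52} \approx 67.404$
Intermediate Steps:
$z = - \frac{1}{104}$ ($z = \frac{1}{-104} = - \frac{1}{104} \approx -0.0096154$)
$t{\left(p,f \right)} = - 10 p$ ($t{\left(p,f \right)} = - 5 \left(p + p\right) = - 5 \cdot 2 p = - 10 p$)
$W = 64$ ($W = 8^{2} = 64$)
$W + \left(-4 + t{\left(\left(-1\right) \left(-5\right),4 \right)} 7\right) z = 64 + \left(-4 + - 10 \left(\left(-1\right) \left(-5\right)\right) 7\right) \left(- \frac{1}{104}\right) = 64 + \left(-4 + \left(-10\right) 5 \cdot 7\right) \left(- \frac{1}{104}\right) = 64 + \left(-4 - 350\right) \left(- \frac{1}{104}\right) = 64 - - \frac{177}{52} = 64 + \frac{177}{52} = \frac{3505}{52}$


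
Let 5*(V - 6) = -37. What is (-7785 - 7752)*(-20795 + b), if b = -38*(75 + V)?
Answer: 1832728983/5 ≈ 3.6655e+8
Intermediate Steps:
V = -7/5 (V = 6 + (⅕)*(-37) = 6 - 37/5 = -7/5 ≈ -1.4000)
b = -13984/5 (b = -38*(75 - 7/5) = -38*368/5 = -13984/5 ≈ -2796.8)
(-7785 - 7752)*(-20795 + b) = (-7785 - 7752)*(-20795 - 13984/5) = -15537*(-117959/5) = 1832728983/5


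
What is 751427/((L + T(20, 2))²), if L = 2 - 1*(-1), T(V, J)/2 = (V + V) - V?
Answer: 751427/1849 ≈ 406.40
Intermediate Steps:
T(V, J) = 2*V (T(V, J) = 2*((V + V) - V) = 2*(2*V - V) = 2*V)
L = 3 (L = 2 + 1 = 3)
751427/((L + T(20, 2))²) = 751427/((3 + 2*20)²) = 751427/((3 + 40)²) = 751427/(43²) = 751427/1849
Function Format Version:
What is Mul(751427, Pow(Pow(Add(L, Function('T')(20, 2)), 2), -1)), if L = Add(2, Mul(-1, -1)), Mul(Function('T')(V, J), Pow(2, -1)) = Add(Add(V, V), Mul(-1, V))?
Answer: Rational(751427, 1849) ≈ 406.40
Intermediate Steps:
Function('T')(V, J) = Mul(2, V) (Function('T')(V, J) = Mul(2, Add(Add(V, V), Mul(-1, V))) = Mul(2, Add(Mul(2, V), Mul(-1, V))) = Mul(2, V))
L = 3 (L = Add(2, 1) = 3)
Mul(751427, Pow(Pow(Add(L, Function('T')(20, 2)), 2), -1)) = Mul(751427, Pow(Pow(Add(3, Mul(2, 20)), 2), -1)) = Mul(751427, Pow(Pow(Add(3, 40), 2), -1)) = Mul(751427, Pow(Pow(43, 2), -1)) = Mul(751427, Pow(1849, -1)) = Mul(751427, Rational(1, 1849)) = Rational(751427, 1849)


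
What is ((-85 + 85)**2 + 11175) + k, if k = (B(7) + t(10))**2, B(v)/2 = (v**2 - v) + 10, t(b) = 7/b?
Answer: 2213709/100 ≈ 22137.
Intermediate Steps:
B(v) = 20 - 2*v + 2*v**2 (B(v) = 2*((v**2 - v) + 10) = 2*(10 + v**2 - v) = 20 - 2*v + 2*v**2)
k = 1096209/100 (k = ((20 - 2*7 + 2*7**2) + 7/10)**2 = ((20 - 14 + 2*49) + 7*(1/10))**2 = ((20 - 14 + 98) + 7/10)**2 = (104 + 7/10)**2 = (1047/10)**2 = 1096209/100 ≈ 10962.)
((-85 + 85)**2 + 11175) + k = ((-85 + 85)**2 + 11175) + 1096209/100 = (0**2 + 11175) + 1096209/100 = (0 + 11175) + 1096209/100 = 11175 + 1096209/100 = 2213709/100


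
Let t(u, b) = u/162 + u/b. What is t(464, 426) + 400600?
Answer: 2303873336/5751 ≈ 4.0060e+5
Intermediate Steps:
t(u, b) = u/162 + u/b (t(u, b) = u*(1/162) + u/b = u/162 + u/b)
t(464, 426) + 400600 = ((1/162)*464 + 464/426) + 400600 = (232/81 + 464*(1/426)) + 400600 = (232/81 + 232/213) + 400600 = 22736/5751 + 400600 = 2303873336/5751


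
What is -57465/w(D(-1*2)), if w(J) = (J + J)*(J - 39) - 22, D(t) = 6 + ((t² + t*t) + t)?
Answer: 11493/134 ≈ 85.769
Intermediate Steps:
D(t) = 6 + t + 2*t² (D(t) = 6 + ((t² + t²) + t) = 6 + (2*t² + t) = 6 + (t + 2*t²) = 6 + t + 2*t²)
w(J) = -22 + 2*J*(-39 + J) (w(J) = (2*J)*(-39 + J) - 22 = 2*J*(-39 + J) - 22 = -22 + 2*J*(-39 + J))
-57465/w(D(-1*2)) = -57465/(-22 - 78*(6 - 1*2 + 2*(-1*2)²) + 2*(6 - 1*2 + 2*(-1*2)²)²) = -57465/(-22 - 78*(6 - 2 + 2*(-2)²) + 2*(6 - 2 + 2*(-2)²)²) = -57465/(-22 - 78*(6 - 2 + 2*4) + 2*(6 - 2 + 2*4)²) = -57465/(-22 - 78*(6 - 2 + 8) + 2*(6 - 2 + 8)²) = -57465/(-22 - 78*12 + 2*12²) = -57465/(-22 - 936 + 2*144) = -57465/(-22 - 936 + 288) = -57465/(-670) = -57465*(-1/670) = 11493/134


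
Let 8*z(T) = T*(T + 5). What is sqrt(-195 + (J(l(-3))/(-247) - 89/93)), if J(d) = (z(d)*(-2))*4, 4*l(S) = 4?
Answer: I*sqrt(103387187670)/22971 ≈ 13.998*I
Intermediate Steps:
z(T) = T*(5 + T)/8 (z(T) = (T*(T + 5))/8 = (T*(5 + T))/8 = T*(5 + T)/8)
l(S) = 1 (l(S) = (1/4)*4 = 1)
J(d) = -d*(5 + d) (J(d) = ((d*(5 + d)/8)*(-2))*4 = -d*(5 + d)/4*4 = -d*(5 + d))
sqrt(-195 + (J(l(-3))/(-247) - 89/93)) = sqrt(-195 + (-1*1*(5 + 1)/(-247) - 89/93)) = sqrt(-195 + (-1*1*6*(-1/247) - 89*1/93)) = sqrt(-195 + (-6*(-1/247) - 89/93)) = sqrt(-195 + (6/247 - 89/93)) = sqrt(-195 - 21425/22971) = sqrt(-4500770/22971) = I*sqrt(103387187670)/22971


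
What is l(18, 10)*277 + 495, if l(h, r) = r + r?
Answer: 6035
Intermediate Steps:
l(h, r) = 2*r
l(18, 10)*277 + 495 = (2*10)*277 + 495 = 20*277 + 495 = 5540 + 495 = 6035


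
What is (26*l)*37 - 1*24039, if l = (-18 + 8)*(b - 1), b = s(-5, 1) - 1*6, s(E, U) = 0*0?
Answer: 43301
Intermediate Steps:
s(E, U) = 0
b = -6 (b = 0 - 1*6 = 0 - 6 = -6)
l = 70 (l = (-18 + 8)*(-6 - 1) = -10*(-7) = 70)
(26*l)*37 - 1*24039 = (26*70)*37 - 1*24039 = 1820*37 - 24039 = 67340 - 24039 = 43301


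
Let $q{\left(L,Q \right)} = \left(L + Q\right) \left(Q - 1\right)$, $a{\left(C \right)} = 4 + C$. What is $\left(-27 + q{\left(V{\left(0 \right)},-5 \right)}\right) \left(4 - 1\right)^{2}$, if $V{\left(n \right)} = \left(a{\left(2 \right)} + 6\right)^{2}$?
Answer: $-7749$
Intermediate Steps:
$V{\left(n \right)} = 144$ ($V{\left(n \right)} = \left(\left(4 + 2\right) + 6\right)^{2} = \left(6 + 6\right)^{2} = 12^{2} = 144$)
$q{\left(L,Q \right)} = \left(-1 + Q\right) \left(L + Q\right)$ ($q{\left(L,Q \right)} = \left(L + Q\right) \left(-1 + Q\right) = \left(-1 + Q\right) \left(L + Q\right)$)
$\left(-27 + q{\left(V{\left(0 \right)},-5 \right)}\right) \left(4 - 1\right)^{2} = \left(-27 + \left(\left(-5\right)^{2} - 144 - -5 + 144 \left(-5\right)\right)\right) \left(4 - 1\right)^{2} = \left(-27 + \left(25 - 144 + 5 - 720\right)\right) 3^{2} = \left(-27 - 834\right) 9 = \left(-861\right) 9 = -7749$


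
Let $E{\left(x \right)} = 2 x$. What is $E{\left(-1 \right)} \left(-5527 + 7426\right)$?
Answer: $-3798$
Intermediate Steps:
$E{\left(-1 \right)} \left(-5527 + 7426\right) = 2 \left(-1\right) \left(-5527 + 7426\right) = \left(-2\right) 1899 = -3798$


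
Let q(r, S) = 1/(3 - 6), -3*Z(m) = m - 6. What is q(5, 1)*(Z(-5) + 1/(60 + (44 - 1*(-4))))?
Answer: -397/324 ≈ -1.2253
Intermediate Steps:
Z(m) = 2 - m/3 (Z(m) = -(m - 6)/3 = -(-6 + m)/3 = 2 - m/3)
q(r, S) = -1/3 (q(r, S) = 1/(-3) = -1/3)
q(5, 1)*(Z(-5) + 1/(60 + (44 - 1*(-4)))) = -((2 - 1/3*(-5)) + 1/(60 + (44 - 1*(-4))))/3 = -((2 + 5/3) + 1/(60 + (44 + 4)))/3 = -(11/3 + 1/(60 + 48))/3 = -(11/3 + 1/108)/3 = -1/3*397/108 = -397/324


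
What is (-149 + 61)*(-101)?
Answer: 8888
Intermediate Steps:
(-149 + 61)*(-101) = -88*(-101) = 8888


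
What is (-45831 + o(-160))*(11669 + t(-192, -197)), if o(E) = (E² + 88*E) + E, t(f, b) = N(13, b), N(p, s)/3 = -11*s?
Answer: -626338070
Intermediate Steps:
N(p, s) = -33*s (N(p, s) = 3*(-11*s) = -33*s)
t(f, b) = -33*b
o(E) = E² + 89*E
(-45831 + o(-160))*(11669 + t(-192, -197)) = (-45831 - 160*(89 - 160))*(11669 - 33*(-197)) = (-45831 - 160*(-71))*(11669 + 6501) = (-45831 + 11360)*18170 = -34471*18170 = -626338070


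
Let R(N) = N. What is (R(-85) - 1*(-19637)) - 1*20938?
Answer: -1386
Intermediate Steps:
(R(-85) - 1*(-19637)) - 1*20938 = (-85 - 1*(-19637)) - 1*20938 = (-85 + 19637) - 20938 = 19552 - 20938 = -1386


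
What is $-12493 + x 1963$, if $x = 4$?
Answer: $-4641$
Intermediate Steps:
$-12493 + x 1963 = -12493 + 4 \cdot 1963 = -12493 + 7852 = -4641$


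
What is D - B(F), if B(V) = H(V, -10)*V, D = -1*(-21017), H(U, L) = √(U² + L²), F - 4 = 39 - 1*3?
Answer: 21017 - 400*√17 ≈ 19368.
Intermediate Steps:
F = 40 (F = 4 + (39 - 1*3) = 4 + (39 - 3) = 4 + 36 = 40)
H(U, L) = √(L² + U²)
D = 21017
B(V) = V*√(100 + V²) (B(V) = √((-10)² + V²)*V = √(100 + V²)*V = V*√(100 + V²))
D - B(F) = 21017 - 40*√(100 + 40²) = 21017 - 40*√(100 + 1600) = 21017 - 40*√1700 = 21017 - 40*10*√17 = 21017 - 400*√17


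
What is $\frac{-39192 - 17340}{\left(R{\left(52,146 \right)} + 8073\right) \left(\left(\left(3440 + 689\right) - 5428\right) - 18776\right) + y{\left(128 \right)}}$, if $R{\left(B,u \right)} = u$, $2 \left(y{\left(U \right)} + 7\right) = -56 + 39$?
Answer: $\frac{37688}{109997627} \approx 0.00034263$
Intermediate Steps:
$y{\left(U \right)} = - \frac{31}{2}$ ($y{\left(U \right)} = -7 + \frac{-56 + 39}{2} = -7 + \frac{1}{2} \left(-17\right) = -7 - \frac{17}{2} = - \frac{31}{2}$)
$\frac{-39192 - 17340}{\left(R{\left(52,146 \right)} + 8073\right) \left(\left(\left(3440 + 689\right) - 5428\right) - 18776\right) + y{\left(128 \right)}} = \frac{-39192 - 17340}{\left(146 + 8073\right) \left(\left(\left(3440 + 689\right) - 5428\right) - 18776\right) - \frac{31}{2}} = - \frac{56532}{8219 \left(\left(4129 - 5428\right) - 18776\right) - \frac{31}{2}} = - \frac{56532}{8219 \left(-1299 - 18776\right) - \frac{31}{2}} = - \frac{56532}{8219 \left(-20075\right) - \frac{31}{2}} = - \frac{56532}{-164996425 - \frac{31}{2}} = - \frac{56532}{- \frac{329992881}{2}} = \left(-56532\right) \left(- \frac{2}{329992881}\right) = \frac{37688}{109997627}$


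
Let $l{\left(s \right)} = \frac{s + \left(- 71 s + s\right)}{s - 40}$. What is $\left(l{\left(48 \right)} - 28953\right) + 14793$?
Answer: $-14574$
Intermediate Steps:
$l{\left(s \right)} = - \frac{69 s}{-40 + s}$ ($l{\left(s \right)} = \frac{s - 70 s}{-40 + s} = \frac{\left(-69\right) s}{-40 + s} = - \frac{69 s}{-40 + s}$)
$\left(l{\left(48 \right)} - 28953\right) + 14793 = \left(\left(-69\right) 48 \frac{1}{-40 + 48} - 28953\right) + 14793 = \left(\left(-69\right) 48 \cdot \frac{1}{8} - 28953\right) + 14793 = \left(-414 - 28953\right) + 14793 = -29367 + 14793 = -14574$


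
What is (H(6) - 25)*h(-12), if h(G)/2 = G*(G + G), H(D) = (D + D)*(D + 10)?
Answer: 96192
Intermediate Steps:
H(D) = 2*D*(10 + D) (H(D) = (2*D)*(10 + D) = 2*D*(10 + D))
h(G) = 4*G² (h(G) = 2*(G*(G + G)) = 2*(G*(2*G)) = 2*(2*G²) = 4*G²)
(H(6) - 25)*h(-12) = (2*6*(10 + 6) - 25)*(4*(-12)²) = (2*6*16 - 25)*(4*144) = (192 - 25)*576 = 167*576 = 96192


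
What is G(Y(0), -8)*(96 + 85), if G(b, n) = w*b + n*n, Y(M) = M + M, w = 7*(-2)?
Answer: 11584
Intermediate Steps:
w = -14
Y(M) = 2*M
G(b, n) = n² - 14*b (G(b, n) = -14*b + n*n = -14*b + n² = n² - 14*b)
G(Y(0), -8)*(96 + 85) = ((-8)² - 28*0)*(96 + 85) = (64 - 14*0)*181 = (64 + 0)*181 = 64*181 = 11584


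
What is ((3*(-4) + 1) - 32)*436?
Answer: -18748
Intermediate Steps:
((3*(-4) + 1) - 32)*436 = ((-12 + 1) - 32)*436 = (-11 - 32)*436 = -43*436 = -18748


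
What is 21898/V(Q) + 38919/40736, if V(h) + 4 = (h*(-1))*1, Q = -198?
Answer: 449793607/3951392 ≈ 113.83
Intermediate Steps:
V(h) = -4 - h (V(h) = -4 + (h*(-1))*1 = -4 - h*1 = -4 - h)
21898/V(Q) + 38919/40736 = 21898/(-4 - 1*(-198)) + 38919/40736 = 21898/(-4 + 198) + 38919*(1/40736) = 21898/194 + 38919/40736 = 21898*(1/194) + 38919/40736 = 10949/97 + 38919/40736 = 449793607/3951392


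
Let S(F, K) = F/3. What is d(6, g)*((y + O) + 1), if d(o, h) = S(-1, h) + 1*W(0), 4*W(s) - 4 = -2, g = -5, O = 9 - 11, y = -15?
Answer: -8/3 ≈ -2.6667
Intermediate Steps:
O = -2
S(F, K) = F/3 (S(F, K) = F*(1/3) = F/3)
W(s) = 1/2 (W(s) = 1 + (1/4)*(-2) = 1 - 1/2 = 1/2)
d(o, h) = 1/6 (d(o, h) = (1/3)*(-1) + 1*(1/2) = -1/3 + 1/2 = 1/6)
d(6, g)*((y + O) + 1) = ((-15 - 2) + 1)/6 = (-17 + 1)/6 = (1/6)*(-16) = -8/3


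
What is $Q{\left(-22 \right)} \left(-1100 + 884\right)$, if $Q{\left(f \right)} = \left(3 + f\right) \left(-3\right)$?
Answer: $-12312$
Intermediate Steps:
$Q{\left(f \right)} = -9 - 3 f$
$Q{\left(-22 \right)} \left(-1100 + 884\right) = \left(-9 - -66\right) \left(-1100 + 884\right) = \left(-9 + 66\right) \left(-216\right) = 57 \left(-216\right) = -12312$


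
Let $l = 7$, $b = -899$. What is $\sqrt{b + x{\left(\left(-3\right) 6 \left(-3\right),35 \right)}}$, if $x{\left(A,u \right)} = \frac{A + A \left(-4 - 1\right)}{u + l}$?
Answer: $\frac{i \sqrt{44303}}{7} \approx 30.069 i$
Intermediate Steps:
$x{\left(A,u \right)} = - \frac{4 A}{7 + u}$ ($x{\left(A,u \right)} = \frac{A + A \left(-4 - 1\right)}{u + 7} = \frac{A + A \left(-5\right)}{7 + u} = \frac{A - 5 A}{7 + u} = \frac{\left(-4\right) A}{7 + u} = - \frac{4 A}{7 + u}$)
$\sqrt{b + x{\left(\left(-3\right) 6 \left(-3\right),35 \right)}} = \sqrt{-899 - \frac{4 \left(-3\right) 6 \left(-3\right)}{7 + 35}} = \sqrt{-899 - \frac{4 \left(\left(-18\right) \left(-3\right)\right)}{42}} = \sqrt{-899 - 216 \cdot \frac{1}{42}} = \sqrt{-899 - \frac{36}{7}} = \sqrt{- \frac{6329}{7}} = \frac{i \sqrt{44303}}{7}$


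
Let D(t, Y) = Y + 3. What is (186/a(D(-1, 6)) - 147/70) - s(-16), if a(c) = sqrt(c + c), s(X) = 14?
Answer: -161/10 + 31*sqrt(2) ≈ 27.741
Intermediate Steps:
D(t, Y) = 3 + Y
a(c) = sqrt(2)*sqrt(c) (a(c) = sqrt(2*c) = sqrt(2)*sqrt(c))
(186/a(D(-1, 6)) - 147/70) - s(-16) = (186/((sqrt(2)*sqrt(3 + 6))) - 147/70) - 1*14 = (186/((sqrt(2)*sqrt(9))) - 147*1/70) - 14 = (186/((sqrt(2)*3)) - 21/10) - 14 = (186/((3*sqrt(2))) - 21/10) - 14 = (186*(sqrt(2)/6) - 21/10) - 14 = (31*sqrt(2) - 21/10) - 14 = (-21/10 + 31*sqrt(2)) - 14 = -161/10 + 31*sqrt(2)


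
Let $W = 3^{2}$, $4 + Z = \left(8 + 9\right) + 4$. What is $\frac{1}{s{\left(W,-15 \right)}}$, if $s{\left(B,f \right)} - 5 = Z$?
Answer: $\frac{1}{22} \approx 0.045455$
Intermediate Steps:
$Z = 17$ ($Z = -4 + \left(\left(8 + 9\right) + 4\right) = -4 + \left(17 + 4\right) = -4 + 21 = 17$)
$W = 9$
$s{\left(B,f \right)} = 22$ ($s{\left(B,f \right)} = 5 + 17 = 22$)
$\frac{1}{s{\left(W,-15 \right)}} = \frac{1}{22}$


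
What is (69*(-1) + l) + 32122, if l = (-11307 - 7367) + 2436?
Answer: 15815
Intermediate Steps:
l = -16238 (l = -18674 + 2436 = -16238)
(69*(-1) + l) + 32122 = (69*(-1) - 16238) + 32122 = (-69 - 16238) + 32122 = -16307 + 32122 = 15815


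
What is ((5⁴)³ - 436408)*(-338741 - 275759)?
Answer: -149756241346500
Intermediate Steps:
((5⁴)³ - 436408)*(-338741 - 275759) = (625³ - 436408)*(-614500) = (244140625 - 436408)*(-614500) = 243704217*(-614500) = -149756241346500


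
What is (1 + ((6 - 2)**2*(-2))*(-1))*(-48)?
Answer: -1584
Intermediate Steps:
(1 + ((6 - 2)**2*(-2))*(-1))*(-48) = (1 + (4**2*(-2))*(-1))*(-48) = (1 + (16*(-2))*(-1))*(-48) = (1 - 32*(-1))*(-48) = (1 + 32)*(-48) = 33*(-48) = -1584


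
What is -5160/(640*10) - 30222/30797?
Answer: -382971/214240 ≈ -1.7876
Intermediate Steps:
-5160/(640*10) - 30222/30797 = -5160/6400 - 30222*1/30797 = -5160*1/6400 - 1314/1339 = -129/160 - 1314/1339 = -382971/214240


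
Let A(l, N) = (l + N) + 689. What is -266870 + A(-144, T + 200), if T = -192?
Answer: -266317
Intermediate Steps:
A(l, N) = 689 + N + l (A(l, N) = (N + l) + 689 = 689 + N + l)
-266870 + A(-144, T + 200) = -266870 + (689 + (-192 + 200) - 144) = -266870 + (689 + 8 - 144) = -266870 + 553 = -266317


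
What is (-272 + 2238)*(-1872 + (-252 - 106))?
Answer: -4384180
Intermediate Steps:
(-272 + 2238)*(-1872 + (-252 - 106)) = 1966*(-1872 - 358) = 1966*(-2230) = -4384180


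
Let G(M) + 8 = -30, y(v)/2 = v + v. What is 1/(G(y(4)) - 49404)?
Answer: -1/49442 ≈ -2.0226e-5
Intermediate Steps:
y(v) = 4*v (y(v) = 2*(v + v) = 2*(2*v) = 4*v)
G(M) = -38 (G(M) = -8 - 30 = -38)
1/(G(y(4)) - 49404) = 1/(-38 - 49404) = 1/(-49442) = -1/49442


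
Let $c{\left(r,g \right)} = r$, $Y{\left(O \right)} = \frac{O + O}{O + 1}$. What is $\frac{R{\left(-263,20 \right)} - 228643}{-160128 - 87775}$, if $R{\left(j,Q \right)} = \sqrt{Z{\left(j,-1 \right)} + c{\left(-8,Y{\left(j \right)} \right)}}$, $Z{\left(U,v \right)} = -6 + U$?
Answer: $\frac{228643}{247903} - \frac{i \sqrt{277}}{247903} \approx 0.92231 - 6.7136 \cdot 10^{-5} i$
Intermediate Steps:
$Y{\left(O \right)} = \frac{2 O}{1 + O}$
$R{\left(j,Q \right)} = \sqrt{-14 + j}$ ($R{\left(j,Q \right)} = \sqrt{\left(-6 + j\right) - 8} = \sqrt{-14 + j}$)
$\frac{R{\left(-263,20 \right)} - 228643}{-160128 - 87775} = \frac{\sqrt{-14 - 263} - 228643}{-160128 - 87775} = \frac{\sqrt{-277} - 228643}{-247903} = \left(i \sqrt{277} - 228643\right) \left(- \frac{1}{247903}\right) = \left(-228643 + i \sqrt{277}\right) \left(- \frac{1}{247903}\right) = \frac{228643}{247903} - \frac{i \sqrt{277}}{247903}$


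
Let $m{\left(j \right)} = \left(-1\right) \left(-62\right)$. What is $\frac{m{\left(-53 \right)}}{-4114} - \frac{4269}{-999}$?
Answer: $\frac{2916788}{684981} \approx 4.2582$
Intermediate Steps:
$m{\left(j \right)} = 62$
$\frac{m{\left(-53 \right)}}{-4114} - \frac{4269}{-999} = \frac{62}{-4114} - \frac{4269}{-999} = 62 \left(- \frac{1}{4114}\right) - - \frac{1423}{333} = - \frac{31}{2057} + \frac{1423}{333} = \frac{2916788}{684981}$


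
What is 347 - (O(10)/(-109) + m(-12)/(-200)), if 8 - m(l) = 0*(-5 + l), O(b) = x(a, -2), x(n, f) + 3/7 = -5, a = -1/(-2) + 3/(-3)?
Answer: 6618838/19075 ≈ 346.99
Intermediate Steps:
a = -½ (a = -1*(-½) + 3*(-⅓) = ½ - 1 = -½ ≈ -0.50000)
x(n, f) = -38/7 (x(n, f) = -3/7 - 5 = -38/7)
O(b) = -38/7
m(l) = 8 (m(l) = 8 - 0*(-5 + l) = 8 - 1*0 = 8 + 0 = 8)
347 - (O(10)/(-109) + m(-12)/(-200)) = 347 - (-38/7/(-109) + 8/(-200)) = 347 - (-38/7*(-1/109) + 8*(-1/200)) = 347 - (38/763 - 1/25) = 347 - 1*187/19075 = 347 - 187/19075 = 6618838/19075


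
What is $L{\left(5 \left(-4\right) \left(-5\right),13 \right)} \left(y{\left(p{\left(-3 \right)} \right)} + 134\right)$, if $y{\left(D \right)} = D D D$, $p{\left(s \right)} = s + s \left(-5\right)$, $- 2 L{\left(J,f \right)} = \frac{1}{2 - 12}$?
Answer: $\frac{931}{10} \approx 93.1$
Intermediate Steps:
$L{\left(J,f \right)} = \frac{1}{20}$ ($L{\left(J,f \right)} = - \frac{1}{2 \left(2 - 12\right)} = - \frac{1}{2 \left(-10\right)} = \left(- \frac{1}{2}\right) \left(- \frac{1}{10}\right) = \frac{1}{20}$)
$p{\left(s \right)} = - 4 s$ ($p{\left(s \right)} = s - 5 s = - 4 s$)
$y{\left(D \right)} = D^{3}$ ($y{\left(D \right)} = D^{2} D = D^{3}$)
$L{\left(5 \left(-4\right) \left(-5\right),13 \right)} \left(y{\left(p{\left(-3 \right)} \right)} + 134\right) = \frac{\left(\left(-4\right) \left(-3\right)\right)^{3} + 134}{20} = \frac{12^{3} + 134}{20} = \frac{1728 + 134}{20} = \frac{1}{20} \cdot 1862 = \frac{931}{10}$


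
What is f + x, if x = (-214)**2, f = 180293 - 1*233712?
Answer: -7623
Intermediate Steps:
f = -53419 (f = 180293 - 233712 = -53419)
x = 45796
f + x = -53419 + 45796 = -7623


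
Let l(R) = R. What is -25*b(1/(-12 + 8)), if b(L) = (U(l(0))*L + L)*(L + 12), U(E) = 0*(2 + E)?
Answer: 1175/16 ≈ 73.438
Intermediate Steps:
U(E) = 0
b(L) = L*(12 + L) (b(L) = (0*L + L)*(L + 12) = (0 + L)*(12 + L) = L*(12 + L))
-25*b(1/(-12 + 8)) = -25*(12 + 1/(-12 + 8))/(-12 + 8) = -25*(12 + 1/(-4))/(-4) = -(-25)*(12 - ¼)/4 = -(-25)*47/(4*4) = -25*(-47/16) = 1175/16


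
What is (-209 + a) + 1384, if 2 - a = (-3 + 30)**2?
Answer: 448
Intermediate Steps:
a = -727 (a = 2 - (-3 + 30)**2 = 2 - 1*27**2 = 2 - 1*729 = 2 - 729 = -727)
(-209 + a) + 1384 = (-209 - 727) + 1384 = -936 + 1384 = 448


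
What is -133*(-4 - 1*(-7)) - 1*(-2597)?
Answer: 2198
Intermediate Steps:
-133*(-4 - 1*(-7)) - 1*(-2597) = -133*(-4 + 7) + 2597 = -133*3 + 2597 = -399 + 2597 = 2198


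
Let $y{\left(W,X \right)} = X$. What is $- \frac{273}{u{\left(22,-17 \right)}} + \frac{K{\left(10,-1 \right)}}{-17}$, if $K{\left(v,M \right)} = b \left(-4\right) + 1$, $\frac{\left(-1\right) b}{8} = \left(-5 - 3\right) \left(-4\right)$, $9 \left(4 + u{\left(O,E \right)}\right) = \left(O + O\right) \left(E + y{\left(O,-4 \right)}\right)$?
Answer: $- \frac{314077}{5440} \approx -57.735$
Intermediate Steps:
$u{\left(O,E \right)} = -4 + \frac{2 O \left(-4 + E\right)}{9}$ ($u{\left(O,E \right)} = -4 + \frac{\left(O + O\right) \left(E - 4\right)}{9} = -4 + \frac{2 O \left(-4 + E\right)}{9}$)
$b = -256$ ($b = - 8 \left(-5 - 3\right) \left(-4\right) = - 8 \left(\left(-8\right) \left(-4\right)\right) = \left(-8\right) 32 = -256$)
$K{\left(v,M \right)} = 1025$ ($K{\left(v,M \right)} = \left(-256\right) \left(-4\right) + 1 = 1024 + 1 = 1025$)
$- \frac{273}{u{\left(22,-17 \right)}} + \frac{K{\left(10,-1 \right)}}{-17} = - \frac{273}{-4 - \frac{176}{9} + \frac{2}{9} \left(-17\right) 22} + \frac{1025}{-17} = - \frac{273}{-4 - \frac{176}{9} - \frac{748}{9}} + 1025 \left(- \frac{1}{17}\right) = - \frac{273}{- \frac{320}{3}} - \frac{1025}{17} = \left(-273\right) \left(- \frac{3}{320}\right) - \frac{1025}{17} = \frac{819}{320} - \frac{1025}{17} = - \frac{314077}{5440}$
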